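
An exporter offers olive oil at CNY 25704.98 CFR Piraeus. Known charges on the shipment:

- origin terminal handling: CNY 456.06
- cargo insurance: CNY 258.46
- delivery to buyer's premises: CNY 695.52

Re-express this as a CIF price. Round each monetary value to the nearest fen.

CIF price: CNY 25963.44

Not relevant to the conversion: origin terminal — on the seller under both CFR and CIF; already in the CFR price and stays in the CIF price. delivery — on the buyer under both terms; not part of either seller's price.
From CFR to CIF, the seller additionally bears: insurance.
CIF price = 25704.98 + 258.46 = 25963.44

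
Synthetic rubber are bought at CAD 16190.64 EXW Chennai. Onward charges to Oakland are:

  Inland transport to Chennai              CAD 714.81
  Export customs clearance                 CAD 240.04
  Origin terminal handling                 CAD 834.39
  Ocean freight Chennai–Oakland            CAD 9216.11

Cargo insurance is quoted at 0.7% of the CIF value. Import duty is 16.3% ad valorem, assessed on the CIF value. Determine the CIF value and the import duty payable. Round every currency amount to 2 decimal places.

CIF value: CAD 27387.70; import duty: CAD 4464.20

Let C be the CIF value. C = EXW price + pre-shipment costs + freight + 0.7% × C
C − 0.7% × C = 16190.64 + 714.81 + 240.04 + 834.39 + 9216.11
0.993 × C = 27195.99
C = 27195.99 / 0.993 = 27387.70
Insurance premium = 0.7% × 27387.70 = 191.71
Import duty = 27387.70 × 16.3% = 4464.20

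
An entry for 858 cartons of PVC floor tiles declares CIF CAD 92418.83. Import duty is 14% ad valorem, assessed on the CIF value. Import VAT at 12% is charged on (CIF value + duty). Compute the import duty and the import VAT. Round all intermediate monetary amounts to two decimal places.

Import duty = 92418.83 × 14% = 12938.64
VAT base = CIF + duty = 92418.83 + 12938.64 = 105357.47
Import VAT = 105357.47 × 12% = 12642.90

Import duty: CAD 12938.64; import VAT: CAD 12642.90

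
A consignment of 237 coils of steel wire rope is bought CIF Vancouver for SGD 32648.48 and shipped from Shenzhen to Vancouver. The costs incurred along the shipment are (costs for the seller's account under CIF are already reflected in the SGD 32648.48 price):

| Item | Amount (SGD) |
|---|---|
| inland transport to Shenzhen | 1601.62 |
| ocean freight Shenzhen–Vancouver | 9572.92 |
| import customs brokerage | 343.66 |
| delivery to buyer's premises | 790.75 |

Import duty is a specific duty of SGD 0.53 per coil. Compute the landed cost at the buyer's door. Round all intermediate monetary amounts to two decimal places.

Total landed cost: SGD 33908.50

CIF: the seller pays costs through ocean freight and marine insurance to the destination port.
Already in the invoice (seller's account under CIF): inland to port, freight — exclude.
The CIF price already equals the CIF value: 32648.48
Import duty = 237 × 0.53 = 125.61
Buyer bears: brokerage 343.66 + delivery 790.75 + duty 125.61 = 1260.02
Landed cost = invoice 32648.48 + 1260.02 = 33908.50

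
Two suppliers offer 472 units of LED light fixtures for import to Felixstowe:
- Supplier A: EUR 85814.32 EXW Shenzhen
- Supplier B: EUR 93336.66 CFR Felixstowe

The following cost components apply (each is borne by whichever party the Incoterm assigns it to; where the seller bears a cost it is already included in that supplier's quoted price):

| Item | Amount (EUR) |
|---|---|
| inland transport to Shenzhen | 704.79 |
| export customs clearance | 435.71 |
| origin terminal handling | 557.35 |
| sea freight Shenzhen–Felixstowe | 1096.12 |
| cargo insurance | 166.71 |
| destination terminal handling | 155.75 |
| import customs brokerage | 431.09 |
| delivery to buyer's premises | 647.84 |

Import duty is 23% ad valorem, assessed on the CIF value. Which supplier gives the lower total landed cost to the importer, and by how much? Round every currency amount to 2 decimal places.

Supplier A (EXW):
CIF value = EXW price + inland to port + export clearance + origin terminal + freight + insurance = 85814.32 + 704.79 + 435.71 + 557.35 + 1096.12 + 166.71 = 88775.00
Import duty = 88775.00 × 23% = 20418.25
Buyer bears (A): 704.79 + 435.71 + 557.35 + 1096.12 + 166.71 + 155.75 + 431.09 + 647.84 = 4195.36
Landed cost (A) = invoice 85814.32 + 4195.36 + duty 20418.25 = 110427.93
Supplier B (CFR):
CIF value = CFR price + insurance = 93336.66 + 166.71 = 93503.37
Import duty = 93503.37 × 23% = 21505.78
Buyer bears (B): 166.71 + 155.75 + 431.09 + 647.84 = 1401.39
Landed cost (B) = invoice 93336.66 + 1401.39 + duty 21505.78 = 116243.83
Difference = |110427.93 − 116243.83| = 5815.90

Supplier A is cheaper by EUR 5815.90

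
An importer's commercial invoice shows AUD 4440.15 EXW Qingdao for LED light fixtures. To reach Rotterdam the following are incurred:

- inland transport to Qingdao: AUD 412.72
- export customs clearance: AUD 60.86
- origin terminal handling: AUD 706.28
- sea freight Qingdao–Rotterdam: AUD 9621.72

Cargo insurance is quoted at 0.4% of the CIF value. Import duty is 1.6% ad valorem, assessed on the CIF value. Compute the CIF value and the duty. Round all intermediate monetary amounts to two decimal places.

CIF value: AUD 15302.94; import duty: AUD 244.85

Let C be the CIF value. C = EXW price + pre-shipment costs + freight + 0.4% × C
C − 0.4% × C = 4440.15 + 412.72 + 60.86 + 706.28 + 9621.72
0.996 × C = 15241.73
C = 15241.73 / 0.996 = 15302.94
Insurance premium = 0.4% × 15302.94 = 61.21
Import duty = 15302.94 × 1.6% = 244.85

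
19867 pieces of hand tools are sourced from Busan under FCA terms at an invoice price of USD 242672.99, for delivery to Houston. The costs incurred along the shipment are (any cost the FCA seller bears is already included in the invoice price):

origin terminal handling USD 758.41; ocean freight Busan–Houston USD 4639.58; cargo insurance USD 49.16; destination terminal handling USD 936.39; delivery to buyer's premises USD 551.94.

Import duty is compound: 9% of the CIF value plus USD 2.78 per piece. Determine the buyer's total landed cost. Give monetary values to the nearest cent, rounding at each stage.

Total landed cost: USD 327169.54

FCA: the seller delivers export-cleared goods to the carrier; the buyer bears costs from that point.
CIF value = FCA price + origin terminal + freight + insurance = 242672.99 + 758.41 + 4639.58 + 49.16 = 248120.14
Ad valorem component: 248120.14 × 9% = 22330.81
Specific component: 19867 × 2.78 = 55230.26
Import duty = 22330.81 + 55230.26 = 77561.07
Buyer bears: origin terminal 758.41 + freight 4639.58 + insurance 49.16 + destination terminal 936.39 + delivery 551.94 + duty 77561.07 = 84496.55
Landed cost = invoice 242672.99 + 84496.55 = 327169.54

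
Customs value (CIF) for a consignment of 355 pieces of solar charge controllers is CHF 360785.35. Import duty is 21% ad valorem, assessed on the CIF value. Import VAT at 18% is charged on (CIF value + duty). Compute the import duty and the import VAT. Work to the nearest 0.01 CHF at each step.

Import duty = 360785.35 × 21% = 75764.92
VAT base = CIF + duty = 360785.35 + 75764.92 = 436550.27
Import VAT = 436550.27 × 18% = 78579.05

Import duty: CHF 75764.92; import VAT: CHF 78579.05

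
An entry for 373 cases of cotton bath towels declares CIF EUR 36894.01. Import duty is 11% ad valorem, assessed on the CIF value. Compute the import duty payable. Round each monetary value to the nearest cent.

Import duty: EUR 4058.34

Import duty = 36894.01 × 11% = 4058.34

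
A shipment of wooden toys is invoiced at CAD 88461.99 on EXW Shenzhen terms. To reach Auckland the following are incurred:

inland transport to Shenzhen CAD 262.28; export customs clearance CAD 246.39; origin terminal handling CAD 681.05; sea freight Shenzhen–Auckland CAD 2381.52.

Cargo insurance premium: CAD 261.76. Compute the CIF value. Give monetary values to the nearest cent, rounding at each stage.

CIF value: CAD 92294.99

CIF = EXW price + pre-shipment costs + freight + insurance
CIF = 88461.99 + 262.28 + 246.39 + 681.05 + 2381.52 + 261.76 = 92294.99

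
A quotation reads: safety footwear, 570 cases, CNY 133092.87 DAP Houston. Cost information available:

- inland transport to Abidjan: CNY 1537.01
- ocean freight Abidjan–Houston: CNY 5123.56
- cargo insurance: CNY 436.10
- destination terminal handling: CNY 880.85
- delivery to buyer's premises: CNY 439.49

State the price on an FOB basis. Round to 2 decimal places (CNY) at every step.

Not relevant to the conversion: inland to port — on the seller under both DAP and FOB; already in the DAP price and stays in the FOB price.
From DAP to FOB, the seller no longer bears: freight, insurance, destination terminal, delivery.
FOB price = 133092.87 − 5123.56 − 436.10 − 880.85 − 439.49 = 126212.87

FOB price: CNY 126212.87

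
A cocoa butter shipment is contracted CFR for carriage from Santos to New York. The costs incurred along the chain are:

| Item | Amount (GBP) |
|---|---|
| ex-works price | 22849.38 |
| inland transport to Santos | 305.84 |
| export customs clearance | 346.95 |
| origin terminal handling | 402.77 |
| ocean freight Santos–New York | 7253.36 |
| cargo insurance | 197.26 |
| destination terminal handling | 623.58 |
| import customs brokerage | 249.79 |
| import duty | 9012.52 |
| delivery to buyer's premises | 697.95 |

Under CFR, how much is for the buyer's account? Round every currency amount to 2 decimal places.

Buyer's account: GBP 10781.10

CFR: the seller pays costs through ocean freight to the destination port, but not insurance.
Seller's account: goods 22849.38 + inland to port 305.84 + export clearance 346.95 + origin terminal 402.77 + freight 7253.36 = 31158.30
Buyer's account: insurance 197.26 + destination terminal 623.58 + brokerage 249.79 + duty 9012.52 + delivery 697.95 = 10781.10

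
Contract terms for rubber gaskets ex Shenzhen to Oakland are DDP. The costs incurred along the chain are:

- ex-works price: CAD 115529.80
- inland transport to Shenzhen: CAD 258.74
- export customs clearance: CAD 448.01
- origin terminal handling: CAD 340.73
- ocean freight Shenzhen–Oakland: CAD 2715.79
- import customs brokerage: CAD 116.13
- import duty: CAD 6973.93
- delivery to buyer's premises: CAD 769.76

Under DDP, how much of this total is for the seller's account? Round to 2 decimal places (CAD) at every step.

DDP: the seller bears all costs including import duty.
Seller's account: goods 115529.80 + inland to port 258.74 + export clearance 448.01 + origin terminal 340.73 + freight 2715.79 + brokerage 116.13 + duty 6973.93 + delivery 769.76 = 127152.89
Buyer's account: 0.00

Seller's account: CAD 127152.89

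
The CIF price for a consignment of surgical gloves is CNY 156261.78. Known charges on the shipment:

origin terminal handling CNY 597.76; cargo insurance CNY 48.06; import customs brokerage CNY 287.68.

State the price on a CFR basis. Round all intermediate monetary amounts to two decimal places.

CFR price: CNY 156213.72

Not relevant to the conversion: origin terminal — on the seller under both CIF and CFR; already in the CIF price and stays in the CFR price. brokerage — on the buyer under both terms; not part of either seller's price.
From CIF to CFR, the seller no longer bears: insurance.
CFR price = 156261.78 − 48.06 = 156213.72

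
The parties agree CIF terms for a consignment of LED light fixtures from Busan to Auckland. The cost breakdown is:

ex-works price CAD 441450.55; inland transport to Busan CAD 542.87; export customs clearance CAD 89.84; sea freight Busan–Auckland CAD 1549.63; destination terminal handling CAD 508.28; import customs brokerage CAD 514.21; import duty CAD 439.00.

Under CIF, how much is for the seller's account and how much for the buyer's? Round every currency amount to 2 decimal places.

Seller: CAD 443632.89; buyer: CAD 1461.49

CIF: the seller pays costs through ocean freight and marine insurance to the destination port.
Seller's account: goods 441450.55 + inland to port 542.87 + export clearance 89.84 + freight 1549.63 = 443632.89
Buyer's account: destination terminal 508.28 + brokerage 514.21 + duty 439.00 = 1461.49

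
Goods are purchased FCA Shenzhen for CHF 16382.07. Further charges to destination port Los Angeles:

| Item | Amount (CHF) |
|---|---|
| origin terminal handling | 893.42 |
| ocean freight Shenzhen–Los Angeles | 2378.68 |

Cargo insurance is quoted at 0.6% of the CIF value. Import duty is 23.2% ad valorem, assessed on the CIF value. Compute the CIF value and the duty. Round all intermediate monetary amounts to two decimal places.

CIF value: CHF 19772.81; import duty: CHF 4587.29

Let C be the CIF value. C = FCA price + pre-shipment costs + freight + 0.6% × C
C − 0.6% × C = 16382.07 + 893.42 + 2378.68
0.994 × C = 19654.17
C = 19654.17 / 0.994 = 19772.81
Insurance premium = 0.6% × 19772.81 = 118.64
Import duty = 19772.81 × 23.2% = 4587.29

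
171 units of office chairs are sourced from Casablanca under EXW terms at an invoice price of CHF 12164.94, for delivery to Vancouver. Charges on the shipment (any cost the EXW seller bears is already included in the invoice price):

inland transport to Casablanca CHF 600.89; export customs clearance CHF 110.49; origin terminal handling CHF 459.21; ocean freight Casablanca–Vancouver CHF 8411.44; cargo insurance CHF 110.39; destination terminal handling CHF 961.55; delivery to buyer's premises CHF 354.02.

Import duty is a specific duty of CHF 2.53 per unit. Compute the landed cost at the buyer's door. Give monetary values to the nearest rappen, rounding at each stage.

Total landed cost: CHF 23605.56

EXW: the seller makes goods available at their premises; the buyer bears all onward costs.
CIF value = EXW price + inland to port + export clearance + origin terminal + freight + insurance = 12164.94 + 600.89 + 110.49 + 459.21 + 8411.44 + 110.39 = 21857.36
Import duty = 171 × 2.53 = 432.63
Buyer bears: inland to port 600.89 + export clearance 110.49 + origin terminal 459.21 + freight 8411.44 + insurance 110.39 + destination terminal 961.55 + delivery 354.02 + duty 432.63 = 11440.62
Landed cost = invoice 12164.94 + 11440.62 = 23605.56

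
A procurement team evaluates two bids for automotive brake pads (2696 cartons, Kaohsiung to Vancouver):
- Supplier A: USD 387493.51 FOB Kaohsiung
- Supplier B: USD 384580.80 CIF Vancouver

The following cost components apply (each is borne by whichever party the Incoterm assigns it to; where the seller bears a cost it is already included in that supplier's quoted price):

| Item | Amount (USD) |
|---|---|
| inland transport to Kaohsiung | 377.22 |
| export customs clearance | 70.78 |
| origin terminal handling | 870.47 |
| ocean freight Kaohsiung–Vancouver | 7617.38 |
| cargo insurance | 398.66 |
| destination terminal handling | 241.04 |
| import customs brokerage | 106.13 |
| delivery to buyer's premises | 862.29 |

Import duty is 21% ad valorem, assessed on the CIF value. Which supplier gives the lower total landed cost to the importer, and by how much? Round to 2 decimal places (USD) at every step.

Supplier B is cheaper by USD 13223.79

Supplier A (FOB):
CIF value = FOB price + freight + insurance = 387493.51 + 7617.38 + 398.66 = 395509.55
Import duty = 395509.55 × 21% = 83057.01
Buyer bears (A): 7617.38 + 398.66 + 241.04 + 106.13 + 862.29 = 9225.50
Landed cost (A) = invoice 387493.51 + 9225.50 + duty 83057.01 = 479776.02
Supplier B (CIF):
The CIF price already equals the CIF value: 384580.80
Import duty = 384580.80 × 21% = 80761.97
Buyer bears (B): 241.04 + 106.13 + 862.29 = 1209.46
Landed cost (B) = invoice 384580.80 + 1209.46 + duty 80761.97 = 466552.23
Difference = |479776.02 − 466552.23| = 13223.79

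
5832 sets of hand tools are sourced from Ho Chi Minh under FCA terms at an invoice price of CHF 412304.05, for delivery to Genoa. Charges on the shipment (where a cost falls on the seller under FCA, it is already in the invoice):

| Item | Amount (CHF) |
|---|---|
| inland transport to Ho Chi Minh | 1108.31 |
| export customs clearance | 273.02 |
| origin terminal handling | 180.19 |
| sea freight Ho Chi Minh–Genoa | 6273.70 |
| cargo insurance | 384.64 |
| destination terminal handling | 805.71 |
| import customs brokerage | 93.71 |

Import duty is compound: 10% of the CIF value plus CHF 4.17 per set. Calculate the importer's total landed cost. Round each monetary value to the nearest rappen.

FCA: the seller delivers export-cleared goods to the carrier; the buyer bears costs from that point.
Already in the invoice (seller's account under FCA): inland to port, export clearance — exclude.
CIF value = FCA price + origin terminal + freight + insurance = 412304.05 + 180.19 + 6273.70 + 384.64 = 419142.58
Ad valorem component: 419142.58 × 10% = 41914.26
Specific component: 5832 × 4.17 = 24319.44
Import duty = 41914.26 + 24319.44 = 66233.70
Buyer bears: origin terminal 180.19 + freight 6273.70 + insurance 384.64 + destination terminal 805.71 + brokerage 93.71 + duty 66233.70 = 73971.65
Landed cost = invoice 412304.05 + 73971.65 = 486275.70

Total landed cost: CHF 486275.70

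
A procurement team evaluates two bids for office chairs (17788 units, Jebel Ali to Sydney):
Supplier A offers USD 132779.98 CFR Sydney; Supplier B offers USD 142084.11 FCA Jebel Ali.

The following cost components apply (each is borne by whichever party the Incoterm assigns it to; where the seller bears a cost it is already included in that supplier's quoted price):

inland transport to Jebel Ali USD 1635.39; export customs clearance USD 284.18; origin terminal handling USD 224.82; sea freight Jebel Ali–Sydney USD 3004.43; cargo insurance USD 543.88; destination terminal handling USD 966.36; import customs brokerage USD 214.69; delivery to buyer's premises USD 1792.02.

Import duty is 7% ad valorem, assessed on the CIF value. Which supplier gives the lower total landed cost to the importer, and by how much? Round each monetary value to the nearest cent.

Supplier A (CFR):
CIF value = CFR price + insurance = 132779.98 + 543.88 = 133323.86
Import duty = 133323.86 × 7% = 9332.67
Buyer bears (A): 543.88 + 966.36 + 214.69 + 1792.02 = 3516.95
Landed cost (A) = invoice 132779.98 + 3516.95 + duty 9332.67 = 145629.60
Supplier B (FCA):
CIF value = FCA price + origin terminal + freight + insurance = 142084.11 + 224.82 + 3004.43 + 543.88 = 145857.24
Import duty = 145857.24 × 7% = 10210.01
Buyer bears (B): 224.82 + 3004.43 + 543.88 + 966.36 + 214.69 + 1792.02 = 6746.20
Landed cost (B) = invoice 142084.11 + 6746.20 + duty 10210.01 = 159040.32
Difference = |145629.60 − 159040.32| = 13410.72

Supplier A is cheaper by USD 13410.72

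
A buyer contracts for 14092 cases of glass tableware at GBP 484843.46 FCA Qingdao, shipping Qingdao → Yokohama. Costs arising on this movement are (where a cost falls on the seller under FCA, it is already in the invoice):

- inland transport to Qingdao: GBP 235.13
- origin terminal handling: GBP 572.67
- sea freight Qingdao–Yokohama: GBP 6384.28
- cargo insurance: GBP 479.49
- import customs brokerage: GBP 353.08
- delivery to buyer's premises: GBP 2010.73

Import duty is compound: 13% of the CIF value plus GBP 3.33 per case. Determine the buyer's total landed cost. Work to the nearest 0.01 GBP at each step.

Total landed cost: GBP 605566.46

FCA: the seller delivers export-cleared goods to the carrier; the buyer bears costs from that point.
Already in the invoice (seller's account under FCA): inland to port — exclude.
CIF value = FCA price + origin terminal + freight + insurance = 484843.46 + 572.67 + 6384.28 + 479.49 = 492279.90
Ad valorem component: 492279.90 × 13% = 63996.39
Specific component: 14092 × 3.33 = 46926.36
Import duty = 63996.39 + 46926.36 = 110922.75
Buyer bears: origin terminal 572.67 + freight 6384.28 + insurance 479.49 + brokerage 353.08 + delivery 2010.73 + duty 110922.75 = 120723.00
Landed cost = invoice 484843.46 + 120723.00 = 605566.46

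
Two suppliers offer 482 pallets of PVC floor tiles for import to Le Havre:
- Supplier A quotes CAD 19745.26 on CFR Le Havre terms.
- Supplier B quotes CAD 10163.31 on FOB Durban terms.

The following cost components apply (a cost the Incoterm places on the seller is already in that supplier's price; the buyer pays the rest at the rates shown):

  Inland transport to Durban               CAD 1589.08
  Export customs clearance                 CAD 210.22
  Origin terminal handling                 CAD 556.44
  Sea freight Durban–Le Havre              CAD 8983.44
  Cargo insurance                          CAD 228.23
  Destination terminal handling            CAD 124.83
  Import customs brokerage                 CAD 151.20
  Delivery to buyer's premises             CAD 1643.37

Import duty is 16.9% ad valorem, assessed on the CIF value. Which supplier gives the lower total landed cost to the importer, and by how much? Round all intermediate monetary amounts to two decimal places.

Supplier B is cheaper by CAD 699.66

Supplier A (CFR):
CIF value = CFR price + insurance = 19745.26 + 228.23 = 19973.49
Import duty = 19973.49 × 16.9% = 3375.52
Buyer bears (A): 228.23 + 124.83 + 151.20 + 1643.37 = 2147.63
Landed cost (A) = invoice 19745.26 + 2147.63 + duty 3375.52 = 25268.41
Supplier B (FOB):
CIF value = FOB price + freight + insurance = 10163.31 + 8983.44 + 228.23 = 19374.98
Import duty = 19374.98 × 16.9% = 3274.37
Buyer bears (B): 8983.44 + 228.23 + 124.83 + 151.20 + 1643.37 = 11131.07
Landed cost (B) = invoice 10163.31 + 11131.07 + duty 3274.37 = 24568.75
Difference = |25268.41 − 24568.75| = 699.66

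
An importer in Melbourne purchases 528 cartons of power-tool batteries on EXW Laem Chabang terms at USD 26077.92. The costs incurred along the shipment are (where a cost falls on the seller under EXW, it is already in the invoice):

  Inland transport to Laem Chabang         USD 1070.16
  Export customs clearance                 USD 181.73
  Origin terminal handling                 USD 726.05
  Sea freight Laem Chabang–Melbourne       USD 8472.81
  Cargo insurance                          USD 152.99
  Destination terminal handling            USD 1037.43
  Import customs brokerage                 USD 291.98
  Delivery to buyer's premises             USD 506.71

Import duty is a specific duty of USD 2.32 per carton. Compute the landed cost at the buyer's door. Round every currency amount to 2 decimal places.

Total landed cost: USD 39742.74

EXW: the seller makes goods available at their premises; the buyer bears all onward costs.
CIF value = EXW price + inland to port + export clearance + origin terminal + freight + insurance = 26077.92 + 1070.16 + 181.73 + 726.05 + 8472.81 + 152.99 = 36681.66
Import duty = 528 × 2.32 = 1224.96
Buyer bears: inland to port 1070.16 + export clearance 181.73 + origin terminal 726.05 + freight 8472.81 + insurance 152.99 + destination terminal 1037.43 + brokerage 291.98 + delivery 506.71 + duty 1224.96 = 13664.82
Landed cost = invoice 26077.92 + 13664.82 = 39742.74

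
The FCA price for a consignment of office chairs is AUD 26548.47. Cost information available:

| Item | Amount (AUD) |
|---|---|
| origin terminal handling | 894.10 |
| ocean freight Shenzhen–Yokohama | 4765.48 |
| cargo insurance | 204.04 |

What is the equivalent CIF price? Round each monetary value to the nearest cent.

From FCA to CIF, the seller additionally bears: origin terminal, freight, insurance.
CIF price = 26548.47 + 894.10 + 4765.48 + 204.04 = 32412.09

CIF price: AUD 32412.09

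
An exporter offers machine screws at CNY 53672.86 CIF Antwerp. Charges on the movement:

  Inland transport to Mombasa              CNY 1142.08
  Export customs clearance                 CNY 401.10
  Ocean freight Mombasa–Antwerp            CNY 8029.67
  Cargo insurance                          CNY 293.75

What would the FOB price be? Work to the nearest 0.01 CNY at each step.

Not relevant to the conversion: inland to port, export clearance — on the seller under both CIF and FOB; already in the CIF price and stays in the FOB price.
From CIF to FOB, the seller no longer bears: freight, insurance.
FOB price = 53672.86 − 8029.67 − 293.75 = 45349.44

FOB price: CNY 45349.44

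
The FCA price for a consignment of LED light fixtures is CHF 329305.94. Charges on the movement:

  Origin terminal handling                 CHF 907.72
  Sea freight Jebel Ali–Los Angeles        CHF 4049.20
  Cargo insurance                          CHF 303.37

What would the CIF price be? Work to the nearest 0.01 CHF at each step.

CIF price: CHF 334566.23

From FCA to CIF, the seller additionally bears: origin terminal, freight, insurance.
CIF price = 329305.94 + 907.72 + 4049.20 + 303.37 = 334566.23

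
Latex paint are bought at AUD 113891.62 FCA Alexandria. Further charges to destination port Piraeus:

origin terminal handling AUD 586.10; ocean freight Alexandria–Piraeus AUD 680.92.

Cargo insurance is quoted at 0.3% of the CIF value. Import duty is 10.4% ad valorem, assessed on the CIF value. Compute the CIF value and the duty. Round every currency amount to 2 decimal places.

CIF value: AUD 115505.16; import duty: AUD 12012.54

Let C be the CIF value. C = FCA price + pre-shipment costs + freight + 0.3% × C
C − 0.3% × C = 113891.62 + 586.10 + 680.92
0.997 × C = 115158.64
C = 115158.64 / 0.997 = 115505.16
Insurance premium = 0.3% × 115505.16 = 346.52
Import duty = 115505.16 × 10.4% = 12012.54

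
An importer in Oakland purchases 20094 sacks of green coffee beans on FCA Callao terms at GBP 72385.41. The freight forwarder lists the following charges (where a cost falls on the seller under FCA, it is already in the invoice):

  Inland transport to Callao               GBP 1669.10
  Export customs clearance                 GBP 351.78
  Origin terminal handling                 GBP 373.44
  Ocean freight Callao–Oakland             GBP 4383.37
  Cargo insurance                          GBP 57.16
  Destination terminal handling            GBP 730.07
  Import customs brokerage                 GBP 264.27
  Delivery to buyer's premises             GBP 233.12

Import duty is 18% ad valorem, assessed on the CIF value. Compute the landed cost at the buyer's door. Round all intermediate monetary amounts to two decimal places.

FCA: the seller delivers export-cleared goods to the carrier; the buyer bears costs from that point.
Already in the invoice (seller's account under FCA): inland to port, export clearance — exclude.
CIF value = FCA price + origin terminal + freight + insurance = 72385.41 + 373.44 + 4383.37 + 57.16 = 77199.38
Import duty = 77199.38 × 18% = 13895.89
Buyer bears: origin terminal 373.44 + freight 4383.37 + insurance 57.16 + destination terminal 730.07 + brokerage 264.27 + delivery 233.12 + duty 13895.89 = 19937.32
Landed cost = invoice 72385.41 + 19937.32 = 92322.73

Total landed cost: GBP 92322.73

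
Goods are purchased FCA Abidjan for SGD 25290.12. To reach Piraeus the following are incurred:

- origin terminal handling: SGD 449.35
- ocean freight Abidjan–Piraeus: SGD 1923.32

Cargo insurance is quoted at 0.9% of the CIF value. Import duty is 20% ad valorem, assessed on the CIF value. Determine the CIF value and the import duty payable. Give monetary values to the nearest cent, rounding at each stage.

CIF value: SGD 27914.02; import duty: SGD 5582.80

Let C be the CIF value. C = FCA price + pre-shipment costs + freight + 0.9% × C
C − 0.9% × C = 25290.12 + 449.35 + 1923.32
0.991 × C = 27662.79
C = 27662.79 / 0.991 = 27914.02
Insurance premium = 0.9% × 27914.02 = 251.23
Import duty = 27914.02 × 20% = 5582.80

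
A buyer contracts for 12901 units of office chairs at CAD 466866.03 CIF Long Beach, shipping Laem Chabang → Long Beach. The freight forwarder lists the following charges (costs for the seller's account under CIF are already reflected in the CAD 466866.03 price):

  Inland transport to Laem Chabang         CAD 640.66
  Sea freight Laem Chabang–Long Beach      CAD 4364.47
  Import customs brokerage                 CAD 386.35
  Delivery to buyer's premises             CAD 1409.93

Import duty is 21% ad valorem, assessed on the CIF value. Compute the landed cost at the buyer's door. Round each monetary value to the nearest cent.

CIF: the seller pays costs through ocean freight and marine insurance to the destination port.
Already in the invoice (seller's account under CIF): inland to port, freight — exclude.
The CIF price already equals the CIF value: 466866.03
Import duty = 466866.03 × 21% = 98041.87
Buyer bears: brokerage 386.35 + delivery 1409.93 + duty 98041.87 = 99838.15
Landed cost = invoice 466866.03 + 99838.15 = 566704.18

Total landed cost: CAD 566704.18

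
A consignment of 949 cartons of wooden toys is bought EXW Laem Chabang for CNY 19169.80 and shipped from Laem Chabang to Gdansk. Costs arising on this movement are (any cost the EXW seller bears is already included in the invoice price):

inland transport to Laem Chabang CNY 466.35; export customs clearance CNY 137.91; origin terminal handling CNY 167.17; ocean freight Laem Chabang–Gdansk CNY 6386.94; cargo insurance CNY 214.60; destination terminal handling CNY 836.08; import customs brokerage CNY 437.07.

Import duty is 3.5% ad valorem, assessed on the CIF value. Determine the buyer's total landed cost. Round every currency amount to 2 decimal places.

EXW: the seller makes goods available at their premises; the buyer bears all onward costs.
CIF value = EXW price + inland to port + export clearance + origin terminal + freight + insurance = 19169.80 + 466.35 + 137.91 + 167.17 + 6386.94 + 214.60 = 26542.77
Import duty = 26542.77 × 3.5% = 929.00
Buyer bears: inland to port 466.35 + export clearance 137.91 + origin terminal 167.17 + freight 6386.94 + insurance 214.60 + destination terminal 836.08 + brokerage 437.07 + duty 929.00 = 9575.12
Landed cost = invoice 19169.80 + 9575.12 = 28744.92

Total landed cost: CNY 28744.92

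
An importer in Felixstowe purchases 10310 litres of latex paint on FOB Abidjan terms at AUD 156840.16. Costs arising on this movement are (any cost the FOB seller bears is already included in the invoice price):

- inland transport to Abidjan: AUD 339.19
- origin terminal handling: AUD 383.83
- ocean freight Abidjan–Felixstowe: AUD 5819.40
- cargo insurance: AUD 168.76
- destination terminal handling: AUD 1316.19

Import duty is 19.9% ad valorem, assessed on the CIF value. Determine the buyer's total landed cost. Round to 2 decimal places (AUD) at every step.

FOB: the seller bears costs until goods are on board at the origin port; the buyer bears freight, insurance and all costs thereafter.
Already in the invoice (seller's account under FOB): inland to port, origin terminal — exclude.
CIF value = FOB price + freight + insurance = 156840.16 + 5819.40 + 168.76 = 162828.32
Import duty = 162828.32 × 19.9% = 32402.84
Buyer bears: freight 5819.40 + insurance 168.76 + destination terminal 1316.19 + duty 32402.84 = 39707.19
Landed cost = invoice 156840.16 + 39707.19 = 196547.35

Total landed cost: AUD 196547.35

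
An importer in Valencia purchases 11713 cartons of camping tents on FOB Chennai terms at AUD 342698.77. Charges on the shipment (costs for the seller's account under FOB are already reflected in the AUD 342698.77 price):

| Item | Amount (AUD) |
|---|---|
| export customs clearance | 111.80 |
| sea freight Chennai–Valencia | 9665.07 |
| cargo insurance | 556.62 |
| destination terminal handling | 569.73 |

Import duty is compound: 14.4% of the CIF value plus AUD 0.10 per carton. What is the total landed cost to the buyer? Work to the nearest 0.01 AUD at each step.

FOB: the seller bears costs until goods are on board at the origin port; the buyer bears freight, insurance and all costs thereafter.
Already in the invoice (seller's account under FOB): export clearance — exclude.
CIF value = FOB price + freight + insurance = 342698.77 + 9665.07 + 556.62 = 352920.46
Ad valorem component: 352920.46 × 14.4% = 50820.55
Specific component: 11713 × 0.10 = 1171.30
Import duty = 50820.55 + 1171.30 = 51991.85
Buyer bears: freight 9665.07 + insurance 556.62 + destination terminal 569.73 + duty 51991.85 = 62783.27
Landed cost = invoice 342698.77 + 62783.27 = 405482.04

Total landed cost: AUD 405482.04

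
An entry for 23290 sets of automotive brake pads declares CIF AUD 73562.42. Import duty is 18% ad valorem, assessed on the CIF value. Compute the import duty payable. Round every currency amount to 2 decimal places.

Import duty = 73562.42 × 18% = 13241.24

Import duty: AUD 13241.24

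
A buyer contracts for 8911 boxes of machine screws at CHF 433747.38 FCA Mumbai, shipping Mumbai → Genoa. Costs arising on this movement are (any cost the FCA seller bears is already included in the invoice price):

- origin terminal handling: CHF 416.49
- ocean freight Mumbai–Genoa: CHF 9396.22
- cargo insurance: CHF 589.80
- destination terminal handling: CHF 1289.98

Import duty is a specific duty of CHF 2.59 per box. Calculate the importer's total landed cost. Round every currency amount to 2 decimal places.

Total landed cost: CHF 468519.36

FCA: the seller delivers export-cleared goods to the carrier; the buyer bears costs from that point.
CIF value = FCA price + origin terminal + freight + insurance = 433747.38 + 416.49 + 9396.22 + 589.80 = 444149.89
Import duty = 8911 × 2.59 = 23079.49
Buyer bears: origin terminal 416.49 + freight 9396.22 + insurance 589.80 + destination terminal 1289.98 + duty 23079.49 = 34771.98
Landed cost = invoice 433747.38 + 34771.98 = 468519.36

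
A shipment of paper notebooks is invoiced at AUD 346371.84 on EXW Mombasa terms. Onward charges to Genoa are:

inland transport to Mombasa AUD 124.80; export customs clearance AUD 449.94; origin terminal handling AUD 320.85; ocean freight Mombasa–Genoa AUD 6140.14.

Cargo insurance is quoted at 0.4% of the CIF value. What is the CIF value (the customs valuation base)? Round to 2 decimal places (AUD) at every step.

Let C be the CIF value. C = EXW price + pre-shipment costs + freight + 0.4% × C
C − 0.4% × C = 346371.84 + 124.80 + 449.94 + 320.85 + 6140.14
0.996 × C = 353407.57
C = 353407.57 / 0.996 = 354826.88
Insurance premium = 0.4% × 354826.88 = 1419.31

CIF value: AUD 354826.88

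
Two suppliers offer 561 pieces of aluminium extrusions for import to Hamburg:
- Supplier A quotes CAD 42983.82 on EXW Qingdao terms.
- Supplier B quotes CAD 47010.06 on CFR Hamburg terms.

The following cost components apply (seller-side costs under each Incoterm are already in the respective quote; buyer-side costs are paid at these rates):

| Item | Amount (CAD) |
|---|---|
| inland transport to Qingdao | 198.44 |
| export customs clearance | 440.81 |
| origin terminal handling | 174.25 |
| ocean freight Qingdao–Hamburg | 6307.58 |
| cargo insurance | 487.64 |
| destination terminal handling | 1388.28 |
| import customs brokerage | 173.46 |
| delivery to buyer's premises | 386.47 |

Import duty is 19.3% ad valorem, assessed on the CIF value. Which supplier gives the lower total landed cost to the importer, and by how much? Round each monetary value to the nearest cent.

Supplier A (EXW):
CIF value = EXW price + inland to port + export clearance + origin terminal + freight + insurance = 42983.82 + 198.44 + 440.81 + 174.25 + 6307.58 + 487.64 = 50592.54
Import duty = 50592.54 × 19.3% = 9764.36
Buyer bears (A): 198.44 + 440.81 + 174.25 + 6307.58 + 487.64 + 1388.28 + 173.46 + 386.47 = 9556.93
Landed cost (A) = invoice 42983.82 + 9556.93 + duty 9764.36 = 62305.11
Supplier B (CFR):
CIF value = CFR price + insurance = 47010.06 + 487.64 = 47497.70
Import duty = 47497.70 × 19.3% = 9167.06
Buyer bears (B): 487.64 + 1388.28 + 173.46 + 386.47 = 2435.85
Landed cost (B) = invoice 47010.06 + 2435.85 + duty 9167.06 = 58612.97
Difference = |62305.11 − 58612.97| = 3692.14

Supplier B is cheaper by CAD 3692.14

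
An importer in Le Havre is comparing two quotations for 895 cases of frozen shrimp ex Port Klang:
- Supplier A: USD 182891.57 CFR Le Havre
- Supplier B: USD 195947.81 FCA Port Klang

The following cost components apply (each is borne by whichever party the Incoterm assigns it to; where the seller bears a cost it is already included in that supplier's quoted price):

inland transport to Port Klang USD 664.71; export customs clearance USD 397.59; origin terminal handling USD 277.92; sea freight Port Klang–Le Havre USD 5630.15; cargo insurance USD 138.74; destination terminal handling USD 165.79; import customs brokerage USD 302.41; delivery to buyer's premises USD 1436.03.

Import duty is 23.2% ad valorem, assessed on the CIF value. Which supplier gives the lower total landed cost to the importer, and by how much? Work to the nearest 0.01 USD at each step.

Supplier A is cheaper by USD 23364.03

Supplier A (CFR):
CIF value = CFR price + insurance = 182891.57 + 138.74 = 183030.31
Import duty = 183030.31 × 23.2% = 42463.03
Buyer bears (A): 138.74 + 165.79 + 302.41 + 1436.03 = 2042.97
Landed cost (A) = invoice 182891.57 + 2042.97 + duty 42463.03 = 227397.57
Supplier B (FCA):
CIF value = FCA price + origin terminal + freight + insurance = 195947.81 + 277.92 + 5630.15 + 138.74 = 201994.62
Import duty = 201994.62 × 23.2% = 46862.75
Buyer bears (B): 277.92 + 5630.15 + 138.74 + 165.79 + 302.41 + 1436.03 = 7951.04
Landed cost (B) = invoice 195947.81 + 7951.04 + duty 46862.75 = 250761.60
Difference = |227397.57 − 250761.60| = 23364.03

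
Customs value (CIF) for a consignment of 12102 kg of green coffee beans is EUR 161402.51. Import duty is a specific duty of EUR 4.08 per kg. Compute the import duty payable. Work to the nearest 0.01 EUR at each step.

Import duty = 12102 × 4.08 = 49376.16

Import duty: EUR 49376.16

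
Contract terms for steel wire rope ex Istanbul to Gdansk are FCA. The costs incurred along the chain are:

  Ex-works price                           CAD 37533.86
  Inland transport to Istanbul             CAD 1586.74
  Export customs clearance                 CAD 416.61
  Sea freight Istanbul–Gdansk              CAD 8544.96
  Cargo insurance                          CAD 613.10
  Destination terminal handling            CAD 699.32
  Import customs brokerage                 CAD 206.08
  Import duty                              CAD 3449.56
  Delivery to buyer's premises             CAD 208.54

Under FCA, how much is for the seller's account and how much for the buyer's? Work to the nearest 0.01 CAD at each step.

FCA: the seller delivers export-cleared goods to the carrier; the buyer bears costs from that point.
Seller's account: goods 37533.86 + inland to port 1586.74 + export clearance 416.61 = 39537.21
Buyer's account: freight 8544.96 + insurance 613.10 + destination terminal 699.32 + brokerage 206.08 + duty 3449.56 + delivery 208.54 = 13721.56

Seller: CAD 39537.21; buyer: CAD 13721.56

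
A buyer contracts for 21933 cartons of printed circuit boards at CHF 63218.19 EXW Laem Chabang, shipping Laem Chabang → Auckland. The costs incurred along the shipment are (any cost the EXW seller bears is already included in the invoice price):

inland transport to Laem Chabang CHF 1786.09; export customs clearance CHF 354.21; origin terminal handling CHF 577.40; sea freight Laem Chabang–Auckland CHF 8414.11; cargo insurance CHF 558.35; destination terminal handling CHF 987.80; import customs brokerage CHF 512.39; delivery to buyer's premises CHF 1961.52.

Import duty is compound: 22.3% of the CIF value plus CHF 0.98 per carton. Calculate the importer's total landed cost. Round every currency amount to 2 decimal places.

EXW: the seller makes goods available at their premises; the buyer bears all onward costs.
CIF value = EXW price + inland to port + export clearance + origin terminal + freight + insurance = 63218.19 + 1786.09 + 354.21 + 577.40 + 8414.11 + 558.35 = 74908.35
Ad valorem component: 74908.35 × 22.3% = 16704.56
Specific component: 21933 × 0.98 = 21494.34
Import duty = 16704.56 + 21494.34 = 38198.90
Buyer bears: inland to port 1786.09 + export clearance 354.21 + origin terminal 577.40 + freight 8414.11 + insurance 558.35 + destination terminal 987.80 + brokerage 512.39 + delivery 1961.52 + duty 38198.90 = 53350.77
Landed cost = invoice 63218.19 + 53350.77 = 116568.96

Total landed cost: CHF 116568.96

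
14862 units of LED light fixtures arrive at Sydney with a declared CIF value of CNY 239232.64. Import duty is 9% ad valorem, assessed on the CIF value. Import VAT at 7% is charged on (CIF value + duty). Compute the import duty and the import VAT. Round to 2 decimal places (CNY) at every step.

Import duty = 239232.64 × 9% = 21530.94
VAT base = CIF + duty = 239232.64 + 21530.94 = 260763.58
Import VAT = 260763.58 × 7% = 18253.45

Import duty: CNY 21530.94; import VAT: CNY 18253.45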